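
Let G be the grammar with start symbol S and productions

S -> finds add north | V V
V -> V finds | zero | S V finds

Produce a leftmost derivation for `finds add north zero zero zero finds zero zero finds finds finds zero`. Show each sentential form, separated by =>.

S => V V => S V finds V => finds add north V finds V => finds add north S V finds finds V => finds add north V V V finds finds V => finds add north zero V V finds finds V => finds add north zero zero V finds finds V => finds add north zero zero S V finds finds finds V => finds add north zero zero V V V finds finds finds V => finds add north zero zero V finds V V finds finds finds V => finds add north zero zero zero finds V V finds finds finds V => finds add north zero zero zero finds zero V finds finds finds V => finds add north zero zero zero finds zero zero finds finds finds V => finds add north zero zero zero finds zero zero finds finds finds zero

S => V V   [S -> V V]
V V => S V finds V   [V -> S V finds]
S V finds V => finds add north V finds V   [S -> finds add north]
finds add north V finds V => finds add north S V finds finds V   [V -> S V finds]
finds add north S V finds finds V => finds add north V V V finds finds V   [S -> V V]
finds add north V V V finds finds V => finds add north zero V V finds finds V   [V -> zero]
finds add north zero V V finds finds V => finds add north zero zero V finds finds V   [V -> zero]
finds add north zero zero V finds finds V => finds add north zero zero S V finds finds finds V   [V -> S V finds]
finds add north zero zero S V finds finds finds V => finds add north zero zero V V V finds finds finds V   [S -> V V]
finds add north zero zero V V V finds finds finds V => finds add north zero zero V finds V V finds finds finds V   [V -> V finds]
finds add north zero zero V finds V V finds finds finds V => finds add north zero zero zero finds V V finds finds finds V   [V -> zero]
finds add north zero zero zero finds V V finds finds finds V => finds add north zero zero zero finds zero V finds finds finds V   [V -> zero]
finds add north zero zero zero finds zero V finds finds finds V => finds add north zero zero zero finds zero zero finds finds finds V   [V -> zero]
finds add north zero zero zero finds zero zero finds finds finds V => finds add north zero zero zero finds zero zero finds finds finds zero   [V -> zero]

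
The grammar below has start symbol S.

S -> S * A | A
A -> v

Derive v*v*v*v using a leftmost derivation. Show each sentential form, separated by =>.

S=>S*A=>S*A*A=>S*A*A*A=>A*A*A*A=>v*A*A*A=>v*v*A*A=>v*v*v*A=>v*v*v*v

S => S*A   [S -> S * A]
S*A => S*A*A   [S -> S * A]
S*A*A => S*A*A*A   [S -> S * A]
S*A*A*A => A*A*A*A   [S -> A]
A*A*A*A => v*A*A*A   [A -> v]
v*A*A*A => v*v*A*A   [A -> v]
v*v*A*A => v*v*v*A   [A -> v]
v*v*v*A => v*v*v*v   [A -> v]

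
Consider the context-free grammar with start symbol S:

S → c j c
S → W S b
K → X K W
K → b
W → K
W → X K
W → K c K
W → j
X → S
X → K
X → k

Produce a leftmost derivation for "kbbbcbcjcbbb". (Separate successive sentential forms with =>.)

S=>WSb=>XKSb=>kKSb=>kbSb=>kbWSbb=>kbKSbb=>kbbSbb=>kbbWSbbb=>kbbKcKSbbb=>kbbbcKSbbb=>kbbbcbSbbb=>kbbbcbcjcbbb

S => WSb   [S → W S b]
WSb => XKSb   [W → X K]
XKSb => kKSb   [X → k]
kKSb => kbSb   [K → b]
kbSb => kbWSbb   [S → W S b]
kbWSbb => kbKSbb   [W → K]
kbKSbb => kbbSbb   [K → b]
kbbSbb => kbbWSbbb   [S → W S b]
kbbWSbbb => kbbKcKSbbb   [W → K c K]
kbbKcKSbbb => kbbbcKSbbb   [K → b]
kbbbcKSbbb => kbbbcbSbbb   [K → b]
kbbbcbSbbb => kbbbcbcjcbbb   [S → c j c]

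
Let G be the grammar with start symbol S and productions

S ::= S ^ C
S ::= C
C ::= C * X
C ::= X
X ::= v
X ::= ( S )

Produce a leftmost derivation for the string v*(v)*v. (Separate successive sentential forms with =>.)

S => C   [S ::= C]
C => C*X   [C ::= C * X]
C*X => C*X*X   [C ::= C * X]
C*X*X => X*X*X   [C ::= X]
X*X*X => v*X*X   [X ::= v]
v*X*X => v*(S)*X   [X ::= ( S )]
v*(S)*X => v*(C)*X   [S ::= C]
v*(C)*X => v*(X)*X   [C ::= X]
v*(X)*X => v*(v)*X   [X ::= v]
v*(v)*X => v*(v)*v   [X ::= v]

S => C => C*X => C*X*X => X*X*X => v*X*X => v*(S)*X => v*(C)*X => v*(X)*X => v*(v)*X => v*(v)*v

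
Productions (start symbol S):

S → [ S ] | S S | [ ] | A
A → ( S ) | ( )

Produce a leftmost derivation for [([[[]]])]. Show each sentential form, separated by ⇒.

S ⇒ [S] ⇒ [A] ⇒ [(S)] ⇒ [([S])] ⇒ [([[S]])] ⇒ [([[[]]])]

S ⇒ [S]   [S → [ S ]]
[S] ⇒ [A]   [S → A]
[A] ⇒ [(S)]   [A → ( S )]
[(S)] ⇒ [([S])]   [S → [ S ]]
[([S])] ⇒ [([[S]])]   [S → [ S ]]
[([[S]])] ⇒ [([[[]]])]   [S → [ ]]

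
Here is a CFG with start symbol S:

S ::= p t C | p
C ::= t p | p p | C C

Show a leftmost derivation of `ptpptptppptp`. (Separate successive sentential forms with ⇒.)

S ⇒ ptC ⇒ ptCC ⇒ ptCCC ⇒ ptCCCC ⇒ ptCCCCC ⇒ ptppCCCC ⇒ ptpptpCCC ⇒ ptpptptpCC ⇒ ptpptptpppC ⇒ ptpptptppptp

S ⇒ ptC   [S ::= p t C]
ptC ⇒ ptCC   [C ::= C C]
ptCC ⇒ ptCCC   [C ::= C C]
ptCCC ⇒ ptCCCC   [C ::= C C]
ptCCCC ⇒ ptCCCCC   [C ::= C C]
ptCCCCC ⇒ ptppCCCC   [C ::= p p]
ptppCCCC ⇒ ptpptpCCC   [C ::= t p]
ptpptpCCC ⇒ ptpptptpCC   [C ::= t p]
ptpptptpCC ⇒ ptpptptpppC   [C ::= p p]
ptpptptpppC ⇒ ptpptptppptp   [C ::= t p]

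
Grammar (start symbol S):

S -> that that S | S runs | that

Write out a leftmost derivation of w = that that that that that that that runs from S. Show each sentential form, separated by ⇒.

S ⇒ S runs ⇒ that that S runs ⇒ that that that that S runs ⇒ that that that that that that S runs ⇒ that that that that that that that runs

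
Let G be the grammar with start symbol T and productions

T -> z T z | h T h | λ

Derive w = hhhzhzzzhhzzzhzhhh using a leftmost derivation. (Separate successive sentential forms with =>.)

T => hTh   [T -> h T h]
hTh => hhThh   [T -> h T h]
hhThh => hhhThhh   [T -> h T h]
hhhThhh => hhhzTzhhh   [T -> z T z]
hhhzTzhhh => hhhzhThzhhh   [T -> h T h]
hhhzhThzhhh => hhhzhzTzhzhhh   [T -> z T z]
hhhzhzTzhzhhh => hhhzhzzTzzhzhhh   [T -> z T z]
hhhzhzzTzzhzhhh => hhhzhzzzTzzzhzhhh   [T -> z T z]
hhhzhzzzTzzzhzhhh => hhhzhzzzhThzzzhzhhh   [T -> h T h]
hhhzhzzzhThzzzhzhhh => hhhzhzzzhhzzzhzhhh   [T -> λ]

T=>hTh=>hhThh=>hhhThhh=>hhhzTzhhh=>hhhzhThzhhh=>hhhzhzTzhzhhh=>hhhzhzzTzzhzhhh=>hhhzhzzzTzzzhzhhh=>hhhzhzzzhThzzzhzhhh=>hhhzhzzzhhzzzhzhhh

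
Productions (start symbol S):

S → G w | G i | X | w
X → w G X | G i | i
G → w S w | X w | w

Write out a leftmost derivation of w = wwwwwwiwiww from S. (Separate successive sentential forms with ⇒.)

S⇒Gw⇒wSww⇒wXww⇒wwGXww⇒wwwSwXww⇒wwwXwXww⇒wwwGiwXww⇒wwwwSwiwXww⇒wwwwwwiwXww⇒wwwwwwiwiww

S ⇒ Gw   [S → G w]
Gw ⇒ wSww   [G → w S w]
wSww ⇒ wXww   [S → X]
wXww ⇒ wwGXww   [X → w G X]
wwGXww ⇒ wwwSwXww   [G → w S w]
wwwSwXww ⇒ wwwXwXww   [S → X]
wwwXwXww ⇒ wwwGiwXww   [X → G i]
wwwGiwXww ⇒ wwwwSwiwXww   [G → w S w]
wwwwSwiwXww ⇒ wwwwwwiwXww   [S → w]
wwwwwwiwXww ⇒ wwwwwwiwiww   [X → i]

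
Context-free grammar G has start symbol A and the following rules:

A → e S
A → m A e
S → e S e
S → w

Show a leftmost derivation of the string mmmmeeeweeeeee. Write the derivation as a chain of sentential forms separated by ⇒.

A⇒mAe⇒mmAee⇒mmmAeee⇒mmmmAeeee⇒mmmmeSeeee⇒mmmmeeSeeeee⇒mmmmeeeSeeeeee⇒mmmmeeeweeeeee

A ⇒ mAe   [A → m A e]
mAe ⇒ mmAee   [A → m A e]
mmAee ⇒ mmmAeee   [A → m A e]
mmmAeee ⇒ mmmmAeeee   [A → m A e]
mmmmAeeee ⇒ mmmmeSeeee   [A → e S]
mmmmeSeeee ⇒ mmmmeeSeeeee   [S → e S e]
mmmmeeSeeeee ⇒ mmmmeeeSeeeeee   [S → e S e]
mmmmeeeSeeeeee ⇒ mmmmeeeweeeeee   [S → w]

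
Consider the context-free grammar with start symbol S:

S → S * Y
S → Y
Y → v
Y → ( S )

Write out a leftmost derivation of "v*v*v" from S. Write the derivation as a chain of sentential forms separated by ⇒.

S ⇒ S*Y   [S → S * Y]
S*Y ⇒ S*Y*Y   [S → S * Y]
S*Y*Y ⇒ Y*Y*Y   [S → Y]
Y*Y*Y ⇒ v*Y*Y   [Y → v]
v*Y*Y ⇒ v*v*Y   [Y → v]
v*v*Y ⇒ v*v*v   [Y → v]

S ⇒ S*Y ⇒ S*Y*Y ⇒ Y*Y*Y ⇒ v*Y*Y ⇒ v*v*Y ⇒ v*v*v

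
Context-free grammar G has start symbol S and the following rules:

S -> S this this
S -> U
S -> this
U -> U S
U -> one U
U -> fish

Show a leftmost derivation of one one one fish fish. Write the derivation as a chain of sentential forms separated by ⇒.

S ⇒ U   [S -> U]
U ⇒ U S   [U -> U S]
U S ⇒ one U S   [U -> one U]
one U S ⇒ one one U S   [U -> one U]
one one U S ⇒ one one one U S   [U -> one U]
one one one U S ⇒ one one one fish S   [U -> fish]
one one one fish S ⇒ one one one fish U   [S -> U]
one one one fish U ⇒ one one one fish fish   [U -> fish]

S ⇒ U ⇒ U S ⇒ one U S ⇒ one one U S ⇒ one one one U S ⇒ one one one fish S ⇒ one one one fish U ⇒ one one one fish fish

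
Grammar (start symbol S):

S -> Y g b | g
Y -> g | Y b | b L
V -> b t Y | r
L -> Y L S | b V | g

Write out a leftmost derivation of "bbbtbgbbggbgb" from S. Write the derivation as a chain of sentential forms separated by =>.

S => Ygb   [S -> Y g b]
Ygb => bLgb   [Y -> b L]
bLgb => bbVgb   [L -> b V]
bbVgb => bbbtYgb   [V -> b t Y]
bbbtYgb => bbbtYbgb   [Y -> Y b]
bbbtYbgb => bbbtbLbgb   [Y -> b L]
bbbtbLbgb => bbbtbYLSbgb   [L -> Y L S]
bbbtbYLSbgb => bbbtbYbLSbgb   [Y -> Y b]
bbbtbYbLSbgb => bbbtbYbbLSbgb   [Y -> Y b]
bbbtbYbbLSbgb => bbbtbgbbLSbgb   [Y -> g]
bbbtbgbbLSbgb => bbbtbgbbgSbgb   [L -> g]
bbbtbgbbgSbgb => bbbtbgbbggbgb   [S -> g]

S=>Ygb=>bLgb=>bbVgb=>bbbtYgb=>bbbtYbgb=>bbbtbLbgb=>bbbtbYLSbgb=>bbbtbYbLSbgb=>bbbtbYbbLSbgb=>bbbtbgbbLSbgb=>bbbtbgbbgSbgb=>bbbtbgbbggbgb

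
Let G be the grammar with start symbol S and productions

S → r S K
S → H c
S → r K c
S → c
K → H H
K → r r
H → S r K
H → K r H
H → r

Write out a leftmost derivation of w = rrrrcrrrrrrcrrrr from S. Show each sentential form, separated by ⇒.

S ⇒ rSK ⇒ rrSKK ⇒ rrrKcKK ⇒ rrrHHcKK ⇒ rrrSrKHcKK ⇒ rrrrSKrKHcKK ⇒ rrrrcKrKHcKK ⇒ rrrrcrrrKHcKK ⇒ rrrrcrrrrrHcKK ⇒ rrrrcrrrrrrcKK ⇒ rrrrcrrrrrrcrrK ⇒ rrrrcrrrrrrcrrrr

S ⇒ rSK   [S → r S K]
rSK ⇒ rrSKK   [S → r S K]
rrSKK ⇒ rrrKcKK   [S → r K c]
rrrKcKK ⇒ rrrHHcKK   [K → H H]
rrrHHcKK ⇒ rrrSrKHcKK   [H → S r K]
rrrSrKHcKK ⇒ rrrrSKrKHcKK   [S → r S K]
rrrrSKrKHcKK ⇒ rrrrcKrKHcKK   [S → c]
rrrrcKrKHcKK ⇒ rrrrcrrrKHcKK   [K → r r]
rrrrcrrrKHcKK ⇒ rrrrcrrrrrHcKK   [K → r r]
rrrrcrrrrrHcKK ⇒ rrrrcrrrrrrcKK   [H → r]
rrrrcrrrrrrcKK ⇒ rrrrcrrrrrrcrrK   [K → r r]
rrrrcrrrrrrcrrK ⇒ rrrrcrrrrrrcrrrr   [K → r r]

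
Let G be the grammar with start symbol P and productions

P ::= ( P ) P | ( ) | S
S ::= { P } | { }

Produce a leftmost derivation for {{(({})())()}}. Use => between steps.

P=>S=>{P}=>{S}=>{{P}}=>{{(P)P}}=>{{((P)P)P}}=>{{((S)P)P}}=>{{(({})P)P}}=>{{(({})())P}}=>{{(({})())()}}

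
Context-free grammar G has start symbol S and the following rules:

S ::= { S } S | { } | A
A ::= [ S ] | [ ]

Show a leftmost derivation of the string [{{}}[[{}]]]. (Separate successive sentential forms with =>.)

S => A   [S ::= A]
A => [S]   [A ::= [ S ]]
[S] => [{S}S]   [S ::= { S } S]
[{S}S] => [{{}}S]   [S ::= { }]
[{{}}S] => [{{}}A]   [S ::= A]
[{{}}A] => [{{}}[S]]   [A ::= [ S ]]
[{{}}[S]] => [{{}}[A]]   [S ::= A]
[{{}}[A]] => [{{}}[[S]]]   [A ::= [ S ]]
[{{}}[[S]]] => [{{}}[[{}]]]   [S ::= { }]

S=>A=>[S]=>[{S}S]=>[{{}}S]=>[{{}}A]=>[{{}}[S]]=>[{{}}[A]]=>[{{}}[[S]]]=>[{{}}[[{}]]]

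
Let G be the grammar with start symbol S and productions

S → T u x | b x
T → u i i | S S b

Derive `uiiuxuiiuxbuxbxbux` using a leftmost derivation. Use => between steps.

S => Tux   [S → T u x]
Tux => SSbux   [T → S S b]
SSbux => TuxSbux   [S → T u x]
TuxSbux => SSbuxSbux   [T → S S b]
SSbuxSbux => TuxSbuxSbux   [S → T u x]
TuxSbuxSbux => uiiuxSbuxSbux   [T → u i i]
uiiuxSbuxSbux => uiiuxTuxbuxSbux   [S → T u x]
uiiuxTuxbuxSbux => uiiuxuiiuxbuxSbux   [T → u i i]
uiiuxuiiuxbuxSbux => uiiuxuiiuxbuxbxbux   [S → b x]

S=>Tux=>SSbux=>TuxSbux=>SSbuxSbux=>TuxSbuxSbux=>uiiuxSbuxSbux=>uiiuxTuxbuxSbux=>uiiuxuiiuxbuxSbux=>uiiuxuiiuxbuxbxbux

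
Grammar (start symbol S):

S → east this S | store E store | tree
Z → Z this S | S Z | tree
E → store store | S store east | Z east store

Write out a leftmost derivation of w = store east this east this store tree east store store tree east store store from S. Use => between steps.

S => store E store => store Z east store store => store S Z east store store => store east this S Z east store store => store east this east this S Z east store store => store east this east this store E store Z east store store => store east this east this store Z east store store Z east store store => store east this east this store tree east store store Z east store store => store east this east this store tree east store store tree east store store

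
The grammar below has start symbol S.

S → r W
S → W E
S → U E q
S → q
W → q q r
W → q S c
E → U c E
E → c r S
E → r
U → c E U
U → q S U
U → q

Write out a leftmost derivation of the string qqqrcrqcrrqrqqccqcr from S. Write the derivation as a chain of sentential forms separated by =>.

S => WE   [S → W E]
WE => qScE   [W → q S c]
qScE => qWEcE   [S → W E]
qWEcE => qqqrEcE   [W → q q r]
qqqrEcE => qqqrcrScE   [E → c r S]
qqqrcrScE => qqqrcrUEqcE   [S → U E q]
qqqrcrUEqcE => qqqrcrqEqcE   [U → q]
qqqrcrqEqcE => qqqrcrqcrSqcE   [E → c r S]
qqqrcrqcrSqcE => qqqrcrqcrrWqcE   [S → r W]
qqqrcrqcrrWqcE => qqqrcrqcrrqScqcE   [W → q S c]
qqqrcrqcrrqScqcE => qqqrcrqcrrqrWcqcE   [S → r W]
qqqrcrqcrrqrWcqcE => qqqrcrqcrrqrqSccqcE   [W → q S c]
qqqrcrqcrrqrqSccqcE => qqqrcrqcrrqrqqccqcE   [S → q]
qqqrcrqcrrqrqqccqcE => qqqrcrqcrrqrqqccqcr   [E → r]

S => WE => qScE => qWEcE => qqqrEcE => qqqrcrScE => qqqrcrUEqcE => qqqrcrqEqcE => qqqrcrqcrSqcE => qqqrcrqcrrWqcE => qqqrcrqcrrqScqcE => qqqrcrqcrrqrWcqcE => qqqrcrqcrrqrqSccqcE => qqqrcrqcrrqrqqccqcE => qqqrcrqcrrqrqqccqcr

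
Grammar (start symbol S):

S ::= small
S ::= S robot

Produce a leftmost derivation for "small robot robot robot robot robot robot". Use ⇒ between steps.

S ⇒ S robot ⇒ S robot robot ⇒ S robot robot robot ⇒ S robot robot robot robot ⇒ S robot robot robot robot robot ⇒ S robot robot robot robot robot robot ⇒ small robot robot robot robot robot robot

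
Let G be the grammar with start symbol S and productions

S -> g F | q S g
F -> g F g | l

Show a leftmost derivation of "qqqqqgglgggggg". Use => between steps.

S=>qSg=>qqSgg=>qqqSggg=>qqqqSgggg=>qqqqqSggggg=>qqqqqgFggggg=>qqqqqggFgggggg=>qqqqqgglgggggg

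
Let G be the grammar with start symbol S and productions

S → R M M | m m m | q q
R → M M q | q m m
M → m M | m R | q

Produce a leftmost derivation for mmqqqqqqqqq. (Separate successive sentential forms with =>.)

S=>RMM=>MMqMM=>mRMqMM=>mMMqMqMM=>mmRMqMqMM=>mmMMqMqMqMM=>mmqMqMqMqMM=>mmqqqMqMqMM=>mmqqqqqMqMM=>mmqqqqqqqMM=>mmqqqqqqqqM=>mmqqqqqqqqq

S => RMM   [S → R M M]
RMM => MMqMM   [R → M M q]
MMqMM => mRMqMM   [M → m R]
mRMqMM => mMMqMqMM   [R → M M q]
mMMqMqMM => mmRMqMqMM   [M → m R]
mmRMqMqMM => mmMMqMqMqMM   [R → M M q]
mmMMqMqMqMM => mmqMqMqMqMM   [M → q]
mmqMqMqMqMM => mmqqqMqMqMM   [M → q]
mmqqqMqMqMM => mmqqqqqMqMM   [M → q]
mmqqqqqMqMM => mmqqqqqqqMM   [M → q]
mmqqqqqqqMM => mmqqqqqqqqM   [M → q]
mmqqqqqqqqM => mmqqqqqqqqq   [M → q]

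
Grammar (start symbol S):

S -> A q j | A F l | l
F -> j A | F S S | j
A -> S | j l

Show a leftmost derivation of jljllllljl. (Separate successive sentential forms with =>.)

S=>AFl=>SFl=>AFlFl=>jlFlFl=>jlFSSlFl=>jlFSSSSlFl=>jljSSSSlFl=>jljlSSSlFl=>jljllSSlFl=>jljlllSlFl=>jljlllllFl=>jljllllljl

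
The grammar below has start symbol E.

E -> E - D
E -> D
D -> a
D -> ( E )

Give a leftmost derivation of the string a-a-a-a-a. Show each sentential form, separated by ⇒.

E ⇒ E-D ⇒ E-D-D ⇒ E-D-D-D ⇒ E-D-D-D-D ⇒ D-D-D-D-D ⇒ a-D-D-D-D ⇒ a-a-D-D-D ⇒ a-a-a-D-D ⇒ a-a-a-a-D ⇒ a-a-a-a-a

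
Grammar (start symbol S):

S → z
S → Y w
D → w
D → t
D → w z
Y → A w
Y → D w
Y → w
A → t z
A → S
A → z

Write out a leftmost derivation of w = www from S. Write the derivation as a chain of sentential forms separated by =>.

S => Yw => Dww => www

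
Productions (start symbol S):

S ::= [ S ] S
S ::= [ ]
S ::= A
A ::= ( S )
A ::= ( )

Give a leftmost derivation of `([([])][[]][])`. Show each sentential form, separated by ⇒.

S ⇒ A ⇒ (S) ⇒ ([S]S) ⇒ ([A]S) ⇒ ([(S)]S) ⇒ ([([])]S) ⇒ ([([])][S]S) ⇒ ([([])][[]]S) ⇒ ([([])][[]][])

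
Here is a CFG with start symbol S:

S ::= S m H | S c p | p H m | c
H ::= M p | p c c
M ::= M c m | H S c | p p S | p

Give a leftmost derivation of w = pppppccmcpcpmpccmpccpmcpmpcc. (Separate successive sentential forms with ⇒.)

S ⇒ SmH ⇒ ScpmH ⇒ pHmcpmH ⇒ pMpmcpmH ⇒ pppSpmcpmH ⇒ pppSmHpmcpmH ⇒ pppSmHmHpmcpmH ⇒ pppScpmHmHpmcpmH ⇒ pppScpcpmHmHpmcpmH ⇒ ppppHmcpcpmHmHpmcpmH ⇒ pppppccmcpcpmHmHpmcpmH ⇒ pppppccmcpcpmpccmHpmcpmH ⇒ pppppccmcpcpmpccmpccpmcpmH ⇒ pppppccmcpcpmpccmpccpmcpmpcc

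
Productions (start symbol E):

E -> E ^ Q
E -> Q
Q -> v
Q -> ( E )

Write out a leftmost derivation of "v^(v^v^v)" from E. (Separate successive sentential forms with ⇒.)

E ⇒ E^Q ⇒ Q^Q ⇒ v^Q ⇒ v^(E) ⇒ v^(E^Q) ⇒ v^(E^Q^Q) ⇒ v^(Q^Q^Q) ⇒ v^(v^Q^Q) ⇒ v^(v^v^Q) ⇒ v^(v^v^v)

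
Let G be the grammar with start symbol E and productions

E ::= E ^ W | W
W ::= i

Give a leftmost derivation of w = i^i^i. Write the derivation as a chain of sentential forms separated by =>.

E=>E^W=>E^W^W=>W^W^W=>i^W^W=>i^i^W=>i^i^i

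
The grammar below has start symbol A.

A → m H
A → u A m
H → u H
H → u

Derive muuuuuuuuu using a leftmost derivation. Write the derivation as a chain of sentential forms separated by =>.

A=>mH=>muH=>muuH=>muuuH=>muuuuH=>muuuuuH=>muuuuuuH=>muuuuuuuH=>muuuuuuuuH=>muuuuuuuuu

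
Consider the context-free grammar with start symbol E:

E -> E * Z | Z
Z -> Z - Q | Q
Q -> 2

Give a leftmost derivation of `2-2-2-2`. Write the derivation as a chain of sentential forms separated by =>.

E => Z => Z-Q => Z-Q-Q => Z-Q-Q-Q => Q-Q-Q-Q => 2-Q-Q-Q => 2-2-Q-Q => 2-2-2-Q => 2-2-2-2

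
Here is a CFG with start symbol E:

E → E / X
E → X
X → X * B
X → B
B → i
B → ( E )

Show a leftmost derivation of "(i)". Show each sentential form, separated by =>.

E => X   [E → X]
X => B   [X → B]
B => (E)   [B → ( E )]
(E) => (X)   [E → X]
(X) => (B)   [X → B]
(B) => (i)   [B → i]

E=>X=>B=>(E)=>(X)=>(B)=>(i)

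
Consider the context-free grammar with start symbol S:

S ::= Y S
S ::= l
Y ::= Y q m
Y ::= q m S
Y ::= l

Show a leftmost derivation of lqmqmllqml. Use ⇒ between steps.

S⇒YS⇒YqmS⇒lqmS⇒lqmYS⇒lqmqmSS⇒lqmqmlS⇒lqmqmlYS⇒lqmqmlYqmS⇒lqmqmllqmS⇒lqmqmllqml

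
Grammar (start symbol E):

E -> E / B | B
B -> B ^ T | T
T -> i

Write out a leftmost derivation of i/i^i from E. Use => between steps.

E=>E/B=>B/B=>T/B=>i/B=>i/B^T=>i/T^T=>i/i^T=>i/i^i

E => E/B   [E -> E / B]
E/B => B/B   [E -> B]
B/B => T/B   [B -> T]
T/B => i/B   [T -> i]
i/B => i/B^T   [B -> B ^ T]
i/B^T => i/T^T   [B -> T]
i/T^T => i/i^T   [T -> i]
i/i^T => i/i^i   [T -> i]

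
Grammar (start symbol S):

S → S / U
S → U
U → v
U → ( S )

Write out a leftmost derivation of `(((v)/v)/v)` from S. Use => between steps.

S => U => (S) => (S/U) => (U/U) => ((S)/U) => ((S/U)/U) => ((U/U)/U) => (((S)/U)/U) => (((U)/U)/U) => (((v)/U)/U) => (((v)/v)/U) => (((v)/v)/v)

S => U   [S → U]
U => (S)   [U → ( S )]
(S) => (S/U)   [S → S / U]
(S/U) => (U/U)   [S → U]
(U/U) => ((S)/U)   [U → ( S )]
((S)/U) => ((S/U)/U)   [S → S / U]
((S/U)/U) => ((U/U)/U)   [S → U]
((U/U)/U) => (((S)/U)/U)   [U → ( S )]
(((S)/U)/U) => (((U)/U)/U)   [S → U]
(((U)/U)/U) => (((v)/U)/U)   [U → v]
(((v)/U)/U) => (((v)/v)/U)   [U → v]
(((v)/v)/U) => (((v)/v)/v)   [U → v]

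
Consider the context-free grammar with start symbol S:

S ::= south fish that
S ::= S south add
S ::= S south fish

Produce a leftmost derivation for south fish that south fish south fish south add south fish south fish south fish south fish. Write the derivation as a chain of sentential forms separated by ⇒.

S ⇒ S south fish   [S ::= S south fish]
S south fish ⇒ S south fish south fish   [S ::= S south fish]
S south fish south fish ⇒ S south fish south fish south fish   [S ::= S south fish]
S south fish south fish south fish ⇒ S south fish south fish south fish south fish   [S ::= S south fish]
S south fish south fish south fish south fish ⇒ S south add south fish south fish south fish south fish   [S ::= S south add]
S south add south fish south fish south fish south fish ⇒ S south fish south add south fish south fish south fish south fish   [S ::= S south fish]
S south fish south add south fish south fish south fish south fish ⇒ S south fish south fish south add south fish south fish south fish south fish   [S ::= S south fish]
S south fish south fish south add south fish south fish south fish south fish ⇒ south fish that south fish south fish south add south fish south fish south fish south fish   [S ::= south fish that]

S ⇒ S south fish ⇒ S south fish south fish ⇒ S south fish south fish south fish ⇒ S south fish south fish south fish south fish ⇒ S south add south fish south fish south fish south fish ⇒ S south fish south add south fish south fish south fish south fish ⇒ S south fish south fish south add south fish south fish south fish south fish ⇒ south fish that south fish south fish south add south fish south fish south fish south fish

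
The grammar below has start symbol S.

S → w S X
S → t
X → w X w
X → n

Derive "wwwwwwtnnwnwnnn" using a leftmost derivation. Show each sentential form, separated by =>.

S=>wSX=>wwSXX=>wwwSXXX=>wwwwSXXXX=>wwwwwSXXXXX=>wwwwwwSXXXXXX=>wwwwwwtXXXXXX=>wwwwwwtnXXXXX=>wwwwwwtnnXXXX=>wwwwwwtnnwXwXXX=>wwwwwwtnnwnwXXX=>wwwwwwtnnwnwnXX=>wwwwwwtnnwnwnnX=>wwwwwwtnnwnwnnn

S => wSX   [S → w S X]
wSX => wwSXX   [S → w S X]
wwSXX => wwwSXXX   [S → w S X]
wwwSXXX => wwwwSXXXX   [S → w S X]
wwwwSXXXX => wwwwwSXXXXX   [S → w S X]
wwwwwSXXXXX => wwwwwwSXXXXXX   [S → w S X]
wwwwwwSXXXXXX => wwwwwwtXXXXXX   [S → t]
wwwwwwtXXXXXX => wwwwwwtnXXXXX   [X → n]
wwwwwwtnXXXXX => wwwwwwtnnXXXX   [X → n]
wwwwwwtnnXXXX => wwwwwwtnnwXwXXX   [X → w X w]
wwwwwwtnnwXwXXX => wwwwwwtnnwnwXXX   [X → n]
wwwwwwtnnwnwXXX => wwwwwwtnnwnwnXX   [X → n]
wwwwwwtnnwnwnXX => wwwwwwtnnwnwnnX   [X → n]
wwwwwwtnnwnwnnX => wwwwwwtnnwnwnnn   [X → n]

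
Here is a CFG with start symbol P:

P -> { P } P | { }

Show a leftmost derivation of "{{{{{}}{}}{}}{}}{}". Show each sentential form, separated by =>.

P => {P}P   [P -> { P } P]
{P}P => {{P}P}P   [P -> { P } P]
{{P}P}P => {{{P}P}P}P   [P -> { P } P]
{{{P}P}P}P => {{{{P}P}P}P}P   [P -> { P } P]
{{{{P}P}P}P}P => {{{{{}}P}P}P}P   [P -> { }]
{{{{{}}P}P}P}P => {{{{{}}{}}P}P}P   [P -> { }]
{{{{{}}{}}P}P}P => {{{{{}}{}}{}}P}P   [P -> { }]
{{{{{}}{}}{}}P}P => {{{{{}}{}}{}}{}}P   [P -> { }]
{{{{{}}{}}{}}{}}P => {{{{{}}{}}{}}{}}{}   [P -> { }]

P => {P}P => {{P}P}P => {{{P}P}P}P => {{{{P}P}P}P}P => {{{{{}}P}P}P}P => {{{{{}}{}}P}P}P => {{{{{}}{}}{}}P}P => {{{{{}}{}}{}}{}}P => {{{{{}}{}}{}}{}}{}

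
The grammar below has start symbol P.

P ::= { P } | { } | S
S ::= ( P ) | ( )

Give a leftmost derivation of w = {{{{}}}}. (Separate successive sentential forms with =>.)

P => {P} => {{P}} => {{{P}}} => {{{{}}}}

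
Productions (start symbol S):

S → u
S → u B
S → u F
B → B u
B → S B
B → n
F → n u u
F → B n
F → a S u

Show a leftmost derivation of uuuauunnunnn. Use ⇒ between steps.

S ⇒ uF ⇒ uBn ⇒ uSBn ⇒ uuBBn ⇒ uuSBBn ⇒ uuuFBBn ⇒ uuuaSuBBn ⇒ uuuauBuBBn ⇒ uuuauSBuBBn ⇒ uuuauuBBuBBn ⇒ uuuauunBuBBn ⇒ uuuauunnuBBn ⇒ uuuauunnunBn ⇒ uuuauunnunnn

S ⇒ uF   [S → u F]
uF ⇒ uBn   [F → B n]
uBn ⇒ uSBn   [B → S B]
uSBn ⇒ uuBBn   [S → u B]
uuBBn ⇒ uuSBBn   [B → S B]
uuSBBn ⇒ uuuFBBn   [S → u F]
uuuFBBn ⇒ uuuaSuBBn   [F → a S u]
uuuaSuBBn ⇒ uuuauBuBBn   [S → u B]
uuuauBuBBn ⇒ uuuauSBuBBn   [B → S B]
uuuauSBuBBn ⇒ uuuauuBBuBBn   [S → u B]
uuuauuBBuBBn ⇒ uuuauunBuBBn   [B → n]
uuuauunBuBBn ⇒ uuuauunnuBBn   [B → n]
uuuauunnuBBn ⇒ uuuauunnunBn   [B → n]
uuuauunnunBn ⇒ uuuauunnunnn   [B → n]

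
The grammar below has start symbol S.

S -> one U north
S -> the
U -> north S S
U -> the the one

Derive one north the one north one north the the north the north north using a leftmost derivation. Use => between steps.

S => one U north => one north S S north => one north the S north => one north the one U north north => one north the one north S S north north => one north the one north one U north S north north => one north the one north one north S S north S north north => one north the one north one north the S north S north north => one north the one north one north the the north S north north => one north the one north one north the the north the north north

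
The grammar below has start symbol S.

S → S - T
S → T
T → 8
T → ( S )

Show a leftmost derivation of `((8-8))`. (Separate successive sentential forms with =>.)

S=>T=>(S)=>(T)=>((S))=>((S-T))=>((T-T))=>((8-T))=>((8-8))

S => T   [S → T]
T => (S)   [T → ( S )]
(S) => (T)   [S → T]
(T) => ((S))   [T → ( S )]
((S)) => ((S-T))   [S → S - T]
((S-T)) => ((T-T))   [S → T]
((T-T)) => ((8-T))   [T → 8]
((8-T)) => ((8-8))   [T → 8]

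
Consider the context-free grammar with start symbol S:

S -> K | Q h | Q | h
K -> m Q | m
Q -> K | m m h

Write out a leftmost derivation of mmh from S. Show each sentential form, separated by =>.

S => Qh   [S -> Q h]
Qh => Kh   [Q -> K]
Kh => mQh   [K -> m Q]
mQh => mKh   [Q -> K]
mKh => mmh   [K -> m]

S => Qh => Kh => mQh => mKh => mmh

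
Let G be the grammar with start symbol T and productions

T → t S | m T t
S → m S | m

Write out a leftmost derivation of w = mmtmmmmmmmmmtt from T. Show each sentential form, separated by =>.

T => mTt => mmTtt => mmtStt => mmtmStt => mmtmmStt => mmtmmmStt => mmtmmmmStt => mmtmmmmmStt => mmtmmmmmmStt => mmtmmmmmmmStt => mmtmmmmmmmmStt => mmtmmmmmmmmmtt

T => mTt   [T → m T t]
mTt => mmTtt   [T → m T t]
mmTtt => mmtStt   [T → t S]
mmtStt => mmtmStt   [S → m S]
mmtmStt => mmtmmStt   [S → m S]
mmtmmStt => mmtmmmStt   [S → m S]
mmtmmmStt => mmtmmmmStt   [S → m S]
mmtmmmmStt => mmtmmmmmStt   [S → m S]
mmtmmmmmStt => mmtmmmmmmStt   [S → m S]
mmtmmmmmmStt => mmtmmmmmmmStt   [S → m S]
mmtmmmmmmmStt => mmtmmmmmmmmStt   [S → m S]
mmtmmmmmmmmStt => mmtmmmmmmmmmtt   [S → m]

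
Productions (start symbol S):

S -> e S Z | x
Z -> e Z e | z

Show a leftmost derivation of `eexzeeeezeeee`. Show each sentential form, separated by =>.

S=>eSZ=>eeSZZ=>eexZZ=>eexzZ=>eexzeZe=>eexzeeZee=>eexzeeeZeee=>eexzeeeeZeeee=>eexzeeeezeeee

S => eSZ   [S -> e S Z]
eSZ => eeSZZ   [S -> e S Z]
eeSZZ => eexZZ   [S -> x]
eexZZ => eexzZ   [Z -> z]
eexzZ => eexzeZe   [Z -> e Z e]
eexzeZe => eexzeeZee   [Z -> e Z e]
eexzeeZee => eexzeeeZeee   [Z -> e Z e]
eexzeeeZeee => eexzeeeeZeeee   [Z -> e Z e]
eexzeeeeZeeee => eexzeeeezeeee   [Z -> z]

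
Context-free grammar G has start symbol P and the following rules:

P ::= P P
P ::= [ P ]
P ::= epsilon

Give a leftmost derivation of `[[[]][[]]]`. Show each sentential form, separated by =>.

P => PP => [P]P => [PP]P => [[P]P]P => [[PP]P]P => [[[P]P]P]P => [[[]P]P]P => [[[]]P]P => [[[]][P]]P => [[[]][[P]]]P => [[[]][[]]]P => [[[]][[]]]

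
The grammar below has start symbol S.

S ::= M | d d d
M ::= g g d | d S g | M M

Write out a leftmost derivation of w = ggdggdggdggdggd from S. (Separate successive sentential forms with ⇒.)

S ⇒ M ⇒ MM ⇒ MMM ⇒ MMMM ⇒ MMMMM ⇒ ggdMMMM ⇒ ggdggdMMM ⇒ ggdggdggdMM ⇒ ggdggdggdggdM ⇒ ggdggdggdggdggd

S ⇒ M   [S ::= M]
M ⇒ MM   [M ::= M M]
MM ⇒ MMM   [M ::= M M]
MMM ⇒ MMMM   [M ::= M M]
MMMM ⇒ MMMMM   [M ::= M M]
MMMMM ⇒ ggdMMMM   [M ::= g g d]
ggdMMMM ⇒ ggdggdMMM   [M ::= g g d]
ggdggdMMM ⇒ ggdggdggdMM   [M ::= g g d]
ggdggdggdMM ⇒ ggdggdggdggdM   [M ::= g g d]
ggdggdggdggdM ⇒ ggdggdggdggdggd   [M ::= g g d]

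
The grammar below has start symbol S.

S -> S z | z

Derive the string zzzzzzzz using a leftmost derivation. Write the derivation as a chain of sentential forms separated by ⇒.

S ⇒ Sz ⇒ Szz ⇒ Szzz ⇒ Szzzz ⇒ Szzzzz ⇒ Szzzzzz ⇒ Szzzzzzz ⇒ zzzzzzzz

S ⇒ Sz   [S -> S z]
Sz ⇒ Szz   [S -> S z]
Szz ⇒ Szzz   [S -> S z]
Szzz ⇒ Szzzz   [S -> S z]
Szzzz ⇒ Szzzzz   [S -> S z]
Szzzzz ⇒ Szzzzzz   [S -> S z]
Szzzzzz ⇒ Szzzzzzz   [S -> S z]
Szzzzzzz ⇒ zzzzzzzz   [S -> z]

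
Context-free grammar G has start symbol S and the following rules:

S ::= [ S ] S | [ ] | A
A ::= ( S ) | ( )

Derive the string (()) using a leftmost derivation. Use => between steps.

S=>A=>(S)=>(A)=>(())

S => A   [S ::= A]
A => (S)   [A ::= ( S )]
(S) => (A)   [S ::= A]
(A) => (())   [A ::= ( )]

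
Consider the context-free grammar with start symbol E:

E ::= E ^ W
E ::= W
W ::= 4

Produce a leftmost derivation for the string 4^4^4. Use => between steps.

E => E^W => E^W^W => W^W^W => 4^W^W => 4^4^W => 4^4^4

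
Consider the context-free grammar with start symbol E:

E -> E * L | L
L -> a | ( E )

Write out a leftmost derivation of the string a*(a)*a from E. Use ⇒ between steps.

E ⇒ E*L   [E -> E * L]
E*L ⇒ E*L*L   [E -> E * L]
E*L*L ⇒ L*L*L   [E -> L]
L*L*L ⇒ a*L*L   [L -> a]
a*L*L ⇒ a*(E)*L   [L -> ( E )]
a*(E)*L ⇒ a*(L)*L   [E -> L]
a*(L)*L ⇒ a*(a)*L   [L -> a]
a*(a)*L ⇒ a*(a)*a   [L -> a]

E ⇒ E*L ⇒ E*L*L ⇒ L*L*L ⇒ a*L*L ⇒ a*(E)*L ⇒ a*(L)*L ⇒ a*(a)*L ⇒ a*(a)*a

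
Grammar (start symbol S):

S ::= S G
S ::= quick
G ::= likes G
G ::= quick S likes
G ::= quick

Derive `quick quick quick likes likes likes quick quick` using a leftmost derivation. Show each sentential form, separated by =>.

S => S G   [S ::= S G]
S G => S G G   [S ::= S G]
S G G => S G G G   [S ::= S G]
S G G G => quick G G G   [S ::= quick]
quick G G G => quick quick S likes G G   [G ::= quick S likes]
quick quick S likes G G => quick quick quick likes G G   [S ::= quick]
quick quick quick likes G G => quick quick quick likes likes G G   [G ::= likes G]
quick quick quick likes likes G G => quick quick quick likes likes likes G G   [G ::= likes G]
quick quick quick likes likes likes G G => quick quick quick likes likes likes quick G   [G ::= quick]
quick quick quick likes likes likes quick G => quick quick quick likes likes likes quick quick   [G ::= quick]

S => S G => S G G => S G G G => quick G G G => quick quick S likes G G => quick quick quick likes G G => quick quick quick likes likes G G => quick quick quick likes likes likes G G => quick quick quick likes likes likes quick G => quick quick quick likes likes likes quick quick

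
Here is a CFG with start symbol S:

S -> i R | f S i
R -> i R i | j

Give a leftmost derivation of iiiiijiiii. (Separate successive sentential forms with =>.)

S => iR => iiRi => iiiRii => iiiiRiii => iiiiiRiiii => iiiiijiiii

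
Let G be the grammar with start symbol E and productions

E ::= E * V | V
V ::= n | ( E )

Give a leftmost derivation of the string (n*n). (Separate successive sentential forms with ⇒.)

E⇒V⇒(E)⇒(E*V)⇒(V*V)⇒(n*V)⇒(n*n)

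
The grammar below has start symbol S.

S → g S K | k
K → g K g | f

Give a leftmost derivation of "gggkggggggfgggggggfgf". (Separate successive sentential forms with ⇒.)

S ⇒ gSK   [S → g S K]
gSK ⇒ ggSKK   [S → g S K]
ggSKK ⇒ gggSKKK   [S → g S K]
gggSKKK ⇒ gggkKKK   [S → k]
gggkKKK ⇒ gggkgKgKK   [K → g K g]
gggkgKgKK ⇒ gggkggKggKK   [K → g K g]
gggkggKggKK ⇒ gggkgggKgggKK   [K → g K g]
gggkgggKgggKK ⇒ gggkggggKggggKK   [K → g K g]
gggkggggKggggKK ⇒ gggkgggggKgggggKK   [K → g K g]
gggkgggggKgggggKK ⇒ gggkggggggKggggggKK   [K → g K g]
gggkggggggKggggggKK ⇒ gggkggggggfggggggKK   [K → f]
gggkggggggfggggggKK ⇒ gggkggggggfgggggggKgK   [K → g K g]
gggkggggggfgggggggKgK ⇒ gggkggggggfgggggggfgK   [K → f]
gggkggggggfgggggggfgK ⇒ gggkggggggfgggggggfgf   [K → f]

S⇒gSK⇒ggSKK⇒gggSKKK⇒gggkKKK⇒gggkgKgKK⇒gggkggKggKK⇒gggkgggKgggKK⇒gggkggggKggggKK⇒gggkgggggKgggggKK⇒gggkggggggKggggggKK⇒gggkggggggfggggggKK⇒gggkggggggfgggggggKgK⇒gggkggggggfgggggggfgK⇒gggkggggggfgggggggfgf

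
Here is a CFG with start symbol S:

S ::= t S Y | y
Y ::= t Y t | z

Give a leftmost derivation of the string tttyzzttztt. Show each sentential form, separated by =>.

S => tSY => ttSYY => tttSYYY => tttyYYY => tttyzYY => tttyzzY => tttyzztYt => tttyzzttYtt => tttyzzttztt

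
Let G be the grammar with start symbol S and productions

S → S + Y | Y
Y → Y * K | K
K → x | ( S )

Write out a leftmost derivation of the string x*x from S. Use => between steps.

S => Y   [S → Y]
Y => Y*K   [Y → Y * K]
Y*K => K*K   [Y → K]
K*K => x*K   [K → x]
x*K => x*x   [K → x]

S => Y => Y*K => K*K => x*K => x*x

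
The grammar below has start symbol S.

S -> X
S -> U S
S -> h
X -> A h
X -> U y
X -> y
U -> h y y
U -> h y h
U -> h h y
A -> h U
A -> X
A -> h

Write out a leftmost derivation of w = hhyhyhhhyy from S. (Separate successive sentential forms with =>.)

S => US => hhyS => hhyUS => hhyhyhS => hhyhyhX => hhyhyhUy => hhyhyhhhyy

S => US   [S -> U S]
US => hhyS   [U -> h h y]
hhyS => hhyUS   [S -> U S]
hhyUS => hhyhyhS   [U -> h y h]
hhyhyhS => hhyhyhX   [S -> X]
hhyhyhX => hhyhyhUy   [X -> U y]
hhyhyhUy => hhyhyhhhyy   [U -> h h y]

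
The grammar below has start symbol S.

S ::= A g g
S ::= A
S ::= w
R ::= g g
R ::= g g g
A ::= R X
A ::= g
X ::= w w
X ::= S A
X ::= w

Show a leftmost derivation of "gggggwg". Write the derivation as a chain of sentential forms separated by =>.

S => A => RX => gggX => gggSA => gggAA => gggRXA => gggggXA => gggggwA => gggggwg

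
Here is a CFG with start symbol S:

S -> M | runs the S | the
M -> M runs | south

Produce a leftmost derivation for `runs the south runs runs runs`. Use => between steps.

S => runs the S => runs the M => runs the M runs => runs the M runs runs => runs the M runs runs runs => runs the south runs runs runs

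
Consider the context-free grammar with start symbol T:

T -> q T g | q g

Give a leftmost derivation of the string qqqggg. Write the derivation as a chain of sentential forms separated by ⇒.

T⇒qTg⇒qqTgg⇒qqqggg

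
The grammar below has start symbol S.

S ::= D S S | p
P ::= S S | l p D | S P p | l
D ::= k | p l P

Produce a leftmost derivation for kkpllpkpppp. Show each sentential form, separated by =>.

S=>DSS=>kSS=>kDSSS=>kkSSS=>kkDSSSS=>kkplPSSSS=>kkpllpDSSSS=>kkpllpkSSSS=>kkpllpkpSSS=>kkpllpkppSS=>kkpllpkpppS=>kkpllpkpppp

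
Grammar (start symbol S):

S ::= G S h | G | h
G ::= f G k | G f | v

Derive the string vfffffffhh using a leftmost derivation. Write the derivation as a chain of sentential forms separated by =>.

S => GSh => GfSh => GffSh => GfffSh => GffffSh => GfffffSh => GffffffSh => GfffffffSh => vfffffffSh => vfffffffhh

S => GSh   [S ::= G S h]
GSh => GfSh   [G ::= G f]
GfSh => GffSh   [G ::= G f]
GffSh => GfffSh   [G ::= G f]
GfffSh => GffffSh   [G ::= G f]
GffffSh => GfffffSh   [G ::= G f]
GfffffSh => GffffffSh   [G ::= G f]
GffffffSh => GfffffffSh   [G ::= G f]
GfffffffSh => vfffffffSh   [G ::= v]
vfffffffSh => vfffffffhh   [S ::= h]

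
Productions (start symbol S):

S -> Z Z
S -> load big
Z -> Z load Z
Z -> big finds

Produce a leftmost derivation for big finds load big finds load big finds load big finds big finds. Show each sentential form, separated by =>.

S => Z Z => Z load Z Z => Z load Z load Z Z => Z load Z load Z load Z Z => big finds load Z load Z load Z Z => big finds load big finds load Z load Z Z => big finds load big finds load big finds load Z Z => big finds load big finds load big finds load big finds Z => big finds load big finds load big finds load big finds big finds

S => Z Z   [S -> Z Z]
Z Z => Z load Z Z   [Z -> Z load Z]
Z load Z Z => Z load Z load Z Z   [Z -> Z load Z]
Z load Z load Z Z => Z load Z load Z load Z Z   [Z -> Z load Z]
Z load Z load Z load Z Z => big finds load Z load Z load Z Z   [Z -> big finds]
big finds load Z load Z load Z Z => big finds load big finds load Z load Z Z   [Z -> big finds]
big finds load big finds load Z load Z Z => big finds load big finds load big finds load Z Z   [Z -> big finds]
big finds load big finds load big finds load Z Z => big finds load big finds load big finds load big finds Z   [Z -> big finds]
big finds load big finds load big finds load big finds Z => big finds load big finds load big finds load big finds big finds   [Z -> big finds]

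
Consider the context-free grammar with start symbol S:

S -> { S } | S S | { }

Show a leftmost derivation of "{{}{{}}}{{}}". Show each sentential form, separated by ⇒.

S ⇒ SS ⇒ {S}S ⇒ {SS}S ⇒ {{}S}S ⇒ {{}{S}}S ⇒ {{}{{}}}S ⇒ {{}{{}}}{S} ⇒ {{}{{}}}{{}}

S ⇒ SS   [S -> S S]
SS ⇒ {S}S   [S -> { S }]
{S}S ⇒ {SS}S   [S -> S S]
{SS}S ⇒ {{}S}S   [S -> { }]
{{}S}S ⇒ {{}{S}}S   [S -> { S }]
{{}{S}}S ⇒ {{}{{}}}S   [S -> { }]
{{}{{}}}S ⇒ {{}{{}}}{S}   [S -> { S }]
{{}{{}}}{S} ⇒ {{}{{}}}{{}}   [S -> { }]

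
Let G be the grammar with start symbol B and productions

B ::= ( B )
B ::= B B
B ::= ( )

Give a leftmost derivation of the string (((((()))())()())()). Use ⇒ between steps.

B ⇒ (B)   [B ::= ( B )]
(B) ⇒ (BB)   [B ::= B B]
(BB) ⇒ ((B)B)   [B ::= ( B )]
((B)B) ⇒ ((BB)B)   [B ::= B B]
((BB)B) ⇒ ((BBB)B)   [B ::= B B]
((BBB)B) ⇒ (((B)BB)B)   [B ::= ( B )]
(((B)BB)B) ⇒ (((BB)BB)B)   [B ::= B B]
(((BB)BB)B) ⇒ ((((B)B)BB)B)   [B ::= ( B )]
((((B)B)BB)B) ⇒ (((((B))B)BB)B)   [B ::= ( B )]
(((((B))B)BB)B) ⇒ (((((()))B)BB)B)   [B ::= ( )]
(((((()))B)BB)B) ⇒ (((((()))())BB)B)   [B ::= ( )]
(((((()))())BB)B) ⇒ (((((()))())()B)B)   [B ::= ( )]
(((((()))())()B)B) ⇒ (((((()))())()())B)   [B ::= ( )]
(((((()))())()())B) ⇒ (((((()))())()())())   [B ::= ( )]

B ⇒ (B) ⇒ (BB) ⇒ ((B)B) ⇒ ((BB)B) ⇒ ((BBB)B) ⇒ (((B)BB)B) ⇒ (((BB)BB)B) ⇒ ((((B)B)BB)B) ⇒ (((((B))B)BB)B) ⇒ (((((()))B)BB)B) ⇒ (((((()))())BB)B) ⇒ (((((()))())()B)B) ⇒ (((((()))())()())B) ⇒ (((((()))())()())())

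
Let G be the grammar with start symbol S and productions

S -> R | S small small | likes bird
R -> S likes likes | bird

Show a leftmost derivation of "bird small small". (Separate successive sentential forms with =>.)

S => S small small => R small small => bird small small

S => S small small   [S -> S small small]
S small small => R small small   [S -> R]
R small small => bird small small   [R -> bird]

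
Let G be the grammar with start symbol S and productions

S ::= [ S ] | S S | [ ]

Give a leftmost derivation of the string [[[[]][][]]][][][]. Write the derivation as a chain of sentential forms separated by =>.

S => SS   [S ::= S S]
SS => SSS   [S ::= S S]
SSS => SSSS   [S ::= S S]
SSSS => [S]SSS   [S ::= [ S ]]
[S]SSS => [[S]]SSS   [S ::= [ S ]]
[[S]]SSS => [[SS]]SSS   [S ::= S S]
[[SS]]SSS => [[SSS]]SSS   [S ::= S S]
[[SSS]]SSS => [[[S]SS]]SSS   [S ::= [ S ]]
[[[S]SS]]SSS => [[[[]]SS]]SSS   [S ::= [ ]]
[[[[]]SS]]SSS => [[[[]][]S]]SSS   [S ::= [ ]]
[[[[]][]S]]SSS => [[[[]][][]]]SSS   [S ::= [ ]]
[[[[]][][]]]SSS => [[[[]][][]]][]SS   [S ::= [ ]]
[[[[]][][]]][]SS => [[[[]][][]]][][]S   [S ::= [ ]]
[[[[]][][]]][][]S => [[[[]][][]]][][][]   [S ::= [ ]]

S => SS => SSS => SSSS => [S]SSS => [[S]]SSS => [[SS]]SSS => [[SSS]]SSS => [[[S]SS]]SSS => [[[[]]SS]]SSS => [[[[]][]S]]SSS => [[[[]][][]]]SSS => [[[[]][][]]][]SS => [[[[]][][]]][][]S => [[[[]][][]]][][][]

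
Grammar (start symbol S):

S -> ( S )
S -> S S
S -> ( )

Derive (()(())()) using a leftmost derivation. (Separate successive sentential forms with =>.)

S => (S)   [S -> ( S )]
(S) => (SS)   [S -> S S]
(SS) => (SSS)   [S -> S S]
(SSS) => (()SS)   [S -> ( )]
(()SS) => (()(S)S)   [S -> ( S )]
(()(S)S) => (()(())S)   [S -> ( )]
(()(())S) => (()(())())   [S -> ( )]

S => (S) => (SS) => (SSS) => (()SS) => (()(S)S) => (()(())S) => (()(())())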